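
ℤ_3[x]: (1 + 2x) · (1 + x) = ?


Expand and collect like terms; reduce coefficients mod 3:
x^0: 1·1 = 1 ≡ 1 (mod 3)
x^1: 1·1 + 2·1 = 3 ≡ 0 (mod 3)
x^2: 2·1 = 2 ≡ 2 (mod 3)
Result: 1 + 2x^2

f · g = 1 + 2x^2


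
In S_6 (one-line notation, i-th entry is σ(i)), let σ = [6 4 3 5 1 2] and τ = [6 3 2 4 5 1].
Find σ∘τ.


σ∘τ: apply τ first, then σ
1 →τ 6 →σ 2
2 →τ 3 →σ 3
3 →τ 2 →σ 4
4 →τ 4 →σ 5
5 →τ 5 →σ 1
6 →τ 1 →σ 6

σ∘τ = [2 3 4 5 1 6]


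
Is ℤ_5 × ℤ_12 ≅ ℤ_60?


Comparing ℤ_5 × ℤ_12 and ℤ_60:
gcd(5,12) = 1, so ℤ_5 × ℤ_12 ≅ ℤ_60 (CRT)

Yes, ℤ_5 × ℤ_12 ≅ ℤ_60


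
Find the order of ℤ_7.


ℤ_n has n elements.

|ℤ_7| = 7


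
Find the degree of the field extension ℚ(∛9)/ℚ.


∛9 has minimal polynomial x³ - 9 (irreducible over ℚ since 9 is not a perfect cube)

[ℚ(∛9)/ℚ] = 3


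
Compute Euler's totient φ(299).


Factor n: 299 = 13 × 23
φ(n) = n · ∏(1 - 1/p) over distinct primes p | n
φ(299) = 299 · (1 - 1/13) · (1 - 1/23) = 264

φ(299) = 264


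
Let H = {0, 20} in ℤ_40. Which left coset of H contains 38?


38 + H = {38 + h (mod 40) : h ∈ H}
38+0=38, 38+20=18
38 + H = {18, 38} = 18 + H

38 + H = {18, 38}


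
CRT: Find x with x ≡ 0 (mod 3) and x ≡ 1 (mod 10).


m₁ = 3, m₂ = 10, gcd = 1, so CRT applies. M = m₁·m₂ = 30
Let M₁ = M/m₁ = 10, M₂ = M/m₂ = 3
Find y₁ ≡ M₁⁻¹ (mod m₁): 10⁻¹ ≡ 1 (mod 3)
Find y₂ ≡ M₂⁻¹ (mod m₂): 3⁻¹ ≡ 7 (mod 10)
x = a₁·M₁·y₁ + a₂·M₂·y₂ = 0·10·1 + 1·3·7 = 21
Reduce mod 30: x ≡ 21
Check: 21 mod 3 = 0 ✓, 21 mod 10 = 1 ✓

x ≡ 21 (mod 30)


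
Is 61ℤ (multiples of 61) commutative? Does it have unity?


61ℤ is a commutative ring under +,× but has no multiplicative identity (1 ∉ 61ℤ); it has no zero divisors, but without unity it is not an integral domain
Commutative: Yes
Integral domain: No
Has unity: No

61ℤ (multiples of 61): Commutative=Yes, Unity=No


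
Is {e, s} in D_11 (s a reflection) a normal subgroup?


H = {e, s} in D_11 (s a reflection)
r·s·r⁻¹ = sr⁻² ≠ s for n ≥ 3, so {e, s} is not closed under conjugation

No, not a normal subgroup


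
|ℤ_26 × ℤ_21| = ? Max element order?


|ℤ_26 × ℤ_21| = 26 × 21 = 546
Max element order = lcm(26,21) = 546
Cyclic? Yes (gcd=1)

|ℤ_26×ℤ_21| = 546, max element order = 546


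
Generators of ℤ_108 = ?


g generates ℤ_n iff gcd(g,n) = 1
Prime factors of 108: 2, 3
Generators are g ∈ {1,...,107} not divisible by any of these primes.
Generators: {1, 5, 7, 11, 13, 17, 19, 23, 25, 29, 31, 35, 37, 41, 43, 47, 49, 53, 55, 59, 61, 65, 67, 71, 73, 77, 79, 83, 85, 89, 91, 95, 97, 101, 103, 107}
Number of generators = φ(108) = 36

Generators of ℤ_108 = {1, 5, 7, 11, 13, 17, 19, 23, 25, 29, 31, 35, 37, 41, 43, 47, 49, 53, 55, 59, 61, 65, 67, 71, 73, 77, 79, 83, 85, 89, 91, 95, 97, 101, 103, 107}


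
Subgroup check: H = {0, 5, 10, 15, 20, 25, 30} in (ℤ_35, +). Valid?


Subgroup test for H = {0, 5, 10, 15, 20, 25, 30} in (ℤ_35, +):
(1) 0 ∈ H? Yes
(2) Closure: for all a,b ∈ H, (a+b) mod 35 ∈ H? Yes
(3) Inverses: for all a ∈ H, -a mod 35 ∈ H? Yes

Yes, H is a subgroup of ℤ_35


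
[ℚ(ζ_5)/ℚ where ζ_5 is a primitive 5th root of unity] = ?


[ℚ(ζ_n):ℚ] = deg Φ_n(x) = φ(n). Here φ(5) = 4

[ℚ(ζ_5)/ℚ where ζ_5 is a primitive 5th root of unity] = 4


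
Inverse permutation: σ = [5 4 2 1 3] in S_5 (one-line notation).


To find σ⁻¹, swap domain and range:
σ(1) = 5 → σ⁻¹(5) = 1
σ(2) = 4 → σ⁻¹(4) = 2
σ(3) = 2 → σ⁻¹(2) = 3
σ(4) = 1 → σ⁻¹(1) = 4
σ(5) = 3 → σ⁻¹(3) = 5

σ⁻¹ = [4 3 5 2 1]


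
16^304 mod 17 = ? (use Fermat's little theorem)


Fermat's little theorem: if p is prime and gcd(a,p)=1, then a^(p-1) ≡ 1 (mod p)
p = 17 is prime, gcd(16,17) = 1
Reduce exponent: 304 mod 16 = 0
So 16^304 ≡ 16^0 (mod 17)
16^0 = 1

16^304 ≡ 1 (mod 17)


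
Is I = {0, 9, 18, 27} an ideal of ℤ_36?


Check ideal conditions for I = {0, 9, 18, 27} in ℤ_36:
(1) I is an additive subgroup? Yes
(2) For r ∈ ℤ_36 and a ∈ I: r·a ∈ I? Yes

Yes, I is an ideal of ℤ_36


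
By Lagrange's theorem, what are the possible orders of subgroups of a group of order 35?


Lagrange's theorem: |H| divides |G|
|G| = 35
Divisors of 35: 1, 5, 7, 35

Possible subgroup orders: {1, 5, 7, 35}


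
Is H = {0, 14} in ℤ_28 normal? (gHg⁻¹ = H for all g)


H = {0, 14} in ℤ_28
ℤ_28 is abelian; every subgroup of an abelian group is normal

Yes, normal subgroup


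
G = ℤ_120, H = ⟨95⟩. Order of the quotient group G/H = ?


|⟨95⟩| = n / gcd(95, 120) = 120 / 5 = 24
H is normal (ℤ_120 is abelian).
|G/H| = |G| / |H| = 120 / 24 = 5

|G/H| = 5


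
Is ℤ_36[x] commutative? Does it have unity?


ℤ_36 has zero divisors (2·18 ≡ 0), and these lift to constant zero divisors in ℤ_36[x]; so not an integral domain
Commutative: Yes
Integral domain: No
Has unity: Yes

ℤ_36[x]: Commutative=Yes, Unity=Yes


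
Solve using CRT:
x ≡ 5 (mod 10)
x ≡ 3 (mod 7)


m₁ = 10, m₂ = 7, gcd = 1, so CRT applies. M = m₁·m₂ = 70
Let M₁ = M/m₁ = 7, M₂ = M/m₂ = 10
Find y₁ ≡ M₁⁻¹ (mod m₁): 7⁻¹ ≡ 3 (mod 10)
Find y₂ ≡ M₂⁻¹ (mod m₂): 10⁻¹ ≡ 5 (mod 7)
x = a₁·M₁·y₁ + a₂·M₂·y₂ = 5·7·3 + 3·10·5 = 255
Reduce mod 70: x ≡ 45
Check: 45 mod 10 = 5 ✓, 45 mod 7 = 3 ✓

x ≡ 45 (mod 70)


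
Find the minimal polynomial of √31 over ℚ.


√31 satisfies x² - 31 = 0, irreducible over ℚ since 31 is squarefree

Minimal polynomial: x² - 31


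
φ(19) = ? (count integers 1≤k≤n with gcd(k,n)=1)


φ(n) = count of k ∈ {1,...,n} with gcd(k,n)=1
Coprimes to 19: {1, 2, 3, 4, 5, 6, 7, 8, 9, 10, 11, 12, 13, 14, 15, 16, 17, 18}
Count: 18

φ(19) = 18


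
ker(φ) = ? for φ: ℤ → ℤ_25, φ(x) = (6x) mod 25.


Kernel = preimage of identity
ker(φ) = {x ∈ ℤ : 6x ≡ 0 (mod 25)}. gcd(6,25) = 1, so 6x ≡ 0 (mod 25) ⟺ x ≡ 0 (mod 25/1 = 25). Hence ker(φ) = 25ℤ

ker(φ) = 25ℤ


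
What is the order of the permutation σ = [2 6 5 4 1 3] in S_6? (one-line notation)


Cycle decomposition: (1 2 6 3 5)
Cycle lengths: 5
Order = lcm(5) = 5

ord(σ) = 5


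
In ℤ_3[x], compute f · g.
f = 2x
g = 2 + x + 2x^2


Expand and collect like terms; reduce coefficients mod 3:
x^0: 0·2 = 0 ≡ 0 (mod 3)
x^1: 0·1 + 2·2 = 4 ≡ 1 (mod 3)
x^2: 0·2 + 2·1 = 2 ≡ 2 (mod 3)
x^3: 2·2 = 4 ≡ 1 (mod 3)
Result: x + 2x^2 + x^3

f · g = x + 2x^2 + x^3


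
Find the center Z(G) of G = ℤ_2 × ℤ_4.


Z(G) = {g ∈ G | gx = xg for all x ∈ G}
Direct product of abelian groups is abelian, so Z(G) = G

Z(ℤ_2 × ℤ_4) = ℤ_2 × ℤ_4


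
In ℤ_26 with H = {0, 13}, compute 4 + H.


4 + H = {4 + h (mod 26) : h ∈ H}
4+0=4, 4+13=17

4 + H = {4, 17}


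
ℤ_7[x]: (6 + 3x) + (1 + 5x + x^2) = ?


Add coefficients mod 7:
x^0: 6 + 1 = 0 (mod 7)
x^1: 3 + 5 = 1 (mod 7)
x^2: 0 + 1 = 1 (mod 7)
Result: x + x^2

f + g = x + x^2


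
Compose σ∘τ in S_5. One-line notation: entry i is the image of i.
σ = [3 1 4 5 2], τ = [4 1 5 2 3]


σ∘τ: apply τ first, then σ
1 →τ 4 →σ 5
2 →τ 1 →σ 3
3 →τ 5 →σ 2
4 →τ 2 →σ 1
5 →τ 3 →σ 4

σ∘τ = [5 3 2 1 4]


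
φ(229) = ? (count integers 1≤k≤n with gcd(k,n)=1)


Factor n: 229 = 229
φ(n) = n · ∏(1 - 1/p) over distinct primes p | n
φ(229) = 229 · (1 - 1/229) = 228

φ(229) = 228


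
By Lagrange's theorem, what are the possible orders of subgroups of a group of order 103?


Lagrange's theorem: |H| divides |G|
|G| = 103
Divisors of 103: 1, 103

Possible subgroup orders: {1, 103}


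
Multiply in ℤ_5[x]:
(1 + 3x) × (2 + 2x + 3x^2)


Expand and collect like terms; reduce coefficients mod 5:
x^0: 1·2 = 2 ≡ 2 (mod 5)
x^1: 1·2 + 3·2 = 8 ≡ 3 (mod 5)
x^2: 1·3 + 3·2 = 9 ≡ 4 (mod 5)
x^3: 3·3 = 9 ≡ 4 (mod 5)
Result: 2 + 3x + 4x^2 + 4x^3

f · g = 2 + 3x + 4x^2 + 4x^3


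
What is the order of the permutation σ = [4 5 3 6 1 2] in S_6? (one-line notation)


Cycle decomposition: (1 4 6 2 5)
Cycle lengths: 5
Order = lcm(5) = 5

ord(σ) = 5


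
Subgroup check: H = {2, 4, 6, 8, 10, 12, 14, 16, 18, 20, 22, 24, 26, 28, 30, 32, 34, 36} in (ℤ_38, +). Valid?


Subgroup test for H = {2, 4, 6, 8, 10, 12, 14, 16, 18, 20, 22, 24, 26, 28, 30, 32, 34, 36} in (ℤ_38, +):
(1) 0 ∈ H? No
(2) Closure: for all a,b ∈ H, (a+b) mod 38 ∈ H? No  [counterexample: 2 + 36 = 0 ∉ H]
(3) Inverses: for all a ∈ H, -a mod 38 ∈ H? Yes

No, H is not a subgroup of ℤ_38


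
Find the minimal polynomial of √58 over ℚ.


√58 satisfies x² - 58 = 0, irreducible over ℚ since 58 is squarefree

Minimal polynomial: x² - 58


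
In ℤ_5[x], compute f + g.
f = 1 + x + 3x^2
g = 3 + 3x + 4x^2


Add coefficients mod 5:
x^0: 1 + 3 = 4 (mod 5)
x^1: 1 + 3 = 4 (mod 5)
x^2: 3 + 4 = 2 (mod 5)
Result: 4 + 4x + 2x^2

f + g = 4 + 4x + 2x^2


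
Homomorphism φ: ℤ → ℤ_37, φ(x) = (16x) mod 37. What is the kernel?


Kernel = preimage of identity
ker(φ) = {x ∈ ℤ : 16x ≡ 0 (mod 37)}. gcd(16,37) = 1, so 16x ≡ 0 (mod 37) ⟺ x ≡ 0 (mod 37/1 = 37). Hence ker(φ) = 37ℤ

ker(φ) = 37ℤ


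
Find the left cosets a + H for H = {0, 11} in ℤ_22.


H = {0, 11}, |H| = 2
Number of cosets = |G|/|H| = 22/2 = 11
0 + H = {0, 11}
1 + H = {1, 12}
2 + H = {2, 13}
3 + H = {3, 14}
4 + H = {4, 15}
5 + H = {5, 16}
6 + H = {6, 17}
7 + H = {7, 18}
8 + H = {8, 19}
9 + H = {9, 20}
10 + H = {10, 21}

Cosets: 0+H={0,11}; 1+H={1,12}; 2+H={2,13}; 3+H={3,14}; 4+H={4,15}; 5+H={5,16}; 6+H={6,17}; 7+H={7,18}; 8+H={8,19}; 9+H={9,20}; 10+H={10,21}


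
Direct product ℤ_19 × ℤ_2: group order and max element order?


|ℤ_19 × ℤ_2| = 19 × 2 = 38
Max element order = lcm(19,2) = 38
Cyclic? Yes (gcd=1)

|ℤ_19×ℤ_2| = 38, max element order = 38


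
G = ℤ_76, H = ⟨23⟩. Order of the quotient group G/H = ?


|⟨23⟩| = n / gcd(23, 76) = 76 / 1 = 76
H is normal (ℤ_76 is abelian).
|G/H| = |G| / |H| = 76 / 76 = 1

|G/H| = 1


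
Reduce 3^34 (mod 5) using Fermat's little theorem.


Fermat's little theorem: if p is prime and gcd(a,p)=1, then a^(p-1) ≡ 1 (mod p)
p = 5 is prime, gcd(3,5) = 1
Reduce exponent: 34 mod 4 = 2
So 3^34 ≡ 3^2 (mod 5)
3^2 mod 5 = 4

3^34 ≡ 4 (mod 5)


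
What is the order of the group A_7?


|A_n| = n!/2 (even permutations)
|A_7| = 7!/2 = 5040/2 = 2520

|A_7| = 2520


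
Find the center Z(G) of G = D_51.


Z(G) = {g ∈ G | gx = xg for all x ∈ G}
For odd n, Z(D_n) = {e}: no nontrivial rotation commutes with all reflections

Z(D_51) = {e}


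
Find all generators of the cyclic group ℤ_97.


g generates ℤ_n iff gcd(g,n) = 1
Prime factors of 97: 97
Generators are g ∈ {1,...,96} not divisible by any of these primes.
Generators: {1, 2, 3, 4, 5, 6, 7, 8, 9, 10, 11, 12, 13, 14, 15, 16, 17, 18, 19, 20, 21, 22, 23, 24, 25, 26, 27, 28, 29, 30, 31, 32, 33, 34, 35, 36, 37, 38, 39, 40, 41, 42, 43, 44, 45, 46, 47, 48, 49, 50, 51, 52, 53, 54, 55, 56, 57, 58, 59, 60, 61, 62, 63, 64, 65, 66, 67, 68, 69, 70, 71, 72, 73, 74, 75, 76, 77, 78, 79, 80, 81, 82, 83, 84, 85, 86, 87, 88, 89, 90, 91, 92, 93, 94, 95, 96}
Number of generators = φ(97) = 96

Generators of ℤ_97 = {1, 2, 3, 4, 5, 6, 7, 8, 9, 10, 11, 12, 13, 14, 15, 16, 17, 18, 19, 20, 21, 22, 23, 24, 25, 26, 27, 28, 29, 30, 31, 32, 33, 34, 35, 36, 37, 38, 39, 40, 41, 42, 43, 44, 45, 46, 47, 48, 49, 50, 51, 52, 53, 54, 55, 56, 57, 58, 59, 60, 61, 62, 63, 64, 65, 66, 67, 68, 69, 70, 71, 72, 73, 74, 75, 76, 77, 78, 79, 80, 81, 82, 83, 84, 85, 86, 87, 88, 89, 90, 91, 92, 93, 94, 95, 96}


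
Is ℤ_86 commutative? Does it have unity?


ℤ_86 is a commutative ring with unity 1; 86 = 2×43 is composite, so 2·43 ≡ 0 gives zero divisors (not an integral domain)
Commutative: Yes
Integral domain: No
Has unity: Yes

ℤ_86: Commutative=Yes, Unity=Yes


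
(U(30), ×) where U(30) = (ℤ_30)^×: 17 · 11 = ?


Operation: multiplication mod 30
17 · 11 = (a × b) mod 30 with a = 17, b = 11

17 · 11 = 7


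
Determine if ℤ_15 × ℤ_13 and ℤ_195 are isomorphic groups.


Comparing ℤ_15 × ℤ_13 and ℤ_195:
gcd(15,13) = 1, so ℤ_15 × ℤ_13 ≅ ℤ_195 (CRT)

Yes, ℤ_15 × ℤ_13 ≅ ℤ_195


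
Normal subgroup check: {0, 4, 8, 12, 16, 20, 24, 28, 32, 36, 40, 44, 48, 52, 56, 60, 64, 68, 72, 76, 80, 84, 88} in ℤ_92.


H = {0, 4, 8, 12, 16, 20, 24, 28, 32, 36, 40, 44, 48, 52, 56, 60, 64, 68, 72, 76, 80, 84, 88} in ℤ_92
ℤ_92 is abelian; every subgroup of an abelian group is normal

Yes, normal subgroup


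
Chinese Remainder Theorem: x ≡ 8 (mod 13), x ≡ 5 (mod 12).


m₁ = 13, m₂ = 12, gcd = 1, so CRT applies. M = m₁·m₂ = 156
Let M₁ = M/m₁ = 12, M₂ = M/m₂ = 13
Find y₁ ≡ M₁⁻¹ (mod m₁): 12⁻¹ ≡ 12 (mod 13)
Find y₂ ≡ M₂⁻¹ (mod m₂): 13⁻¹ ≡ 1 (mod 12)
x = a₁·M₁·y₁ + a₂·M₂·y₂ = 8·12·12 + 5·13·1 = 1217
Reduce mod 156: x ≡ 125
Check: 125 mod 13 = 8 ✓, 125 mod 12 = 5 ✓

x ≡ 125 (mod 156)


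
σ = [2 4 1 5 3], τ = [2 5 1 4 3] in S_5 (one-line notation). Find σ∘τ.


σ∘τ: apply τ first, then σ
1 →τ 2 →σ 4
2 →τ 5 →σ 3
3 →τ 1 →σ 2
4 →τ 4 →σ 5
5 →τ 3 →σ 1

σ∘τ = [4 3 2 5 1]


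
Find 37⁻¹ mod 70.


Use the extended Euclidean algorithm to write 1 = 37·s + 70·t; then s mod 70 is the inverse.
Euclidean algorithm:
  37 = 0·70 + 37
  70 = 1·37 + 33
  37 = 1·33 + 4
  33 = 8·4 + 1
  4 = 4·1 + 0
gcd(37,70) = 1
Back-substitution gives: 37·(-17) + 70·(9) = 1
So 37⁻¹ ≡ -17 ≡ 53 (mod 70)
Check: 37 × 53 = 1961 ≡ 1 (mod 70) ✓

37⁻¹ ≡ 53 (mod 70)


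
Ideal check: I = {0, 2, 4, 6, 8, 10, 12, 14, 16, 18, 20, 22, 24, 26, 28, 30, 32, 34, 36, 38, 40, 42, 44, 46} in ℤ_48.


Check ideal conditions for I = {0, 2, 4, 6, 8, 10, 12, 14, 16, 18, 20, 22, 24, 26, 28, 30, 32, 34, 36, 38, 40, 42, 44, 46} in ℤ_48:
(1) I is an additive subgroup? Yes
(2) For r ∈ ℤ_48 and a ∈ I: r·a ∈ I? Yes

Yes, I is an ideal of ℤ_48


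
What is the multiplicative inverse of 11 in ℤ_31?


Use the extended Euclidean algorithm to write 1 = 11·s + 31·t; then s mod 31 is the inverse.
Euclidean algorithm:
  11 = 0·31 + 11
  31 = 2·11 + 9
  11 = 1·9 + 2
  9 = 4·2 + 1
  2 = 2·1 + 0
gcd(11,31) = 1
Back-substitution gives: 11·(-14) + 31·(5) = 1
So 11⁻¹ ≡ -14 ≡ 17 (mod 31)
Check: 11 × 17 = 187 ≡ 1 (mod 31) ✓

11⁻¹ ≡ 17 (mod 31)


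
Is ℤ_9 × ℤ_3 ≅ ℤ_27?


Comparing ℤ_9 × ℤ_3 and ℤ_27:
gcd(9,3) = 3 ≠ 1. Max element order in ℤ_9×ℤ_3 is lcm(9,3) = 9 < 27, so it has no element of order 27

No, ℤ_9 × ℤ_3 ≇ ℤ_27


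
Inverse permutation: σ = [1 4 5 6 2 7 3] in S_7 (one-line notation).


To find σ⁻¹, swap domain and range:
σ(1) = 1 → σ⁻¹(1) = 1
σ(2) = 4 → σ⁻¹(4) = 2
σ(3) = 5 → σ⁻¹(5) = 3
σ(4) = 6 → σ⁻¹(6) = 4
σ(5) = 2 → σ⁻¹(2) = 5
σ(6) = 7 → σ⁻¹(7) = 6
σ(7) = 3 → σ⁻¹(3) = 7

σ⁻¹ = [1 5 7 2 3 4 6]


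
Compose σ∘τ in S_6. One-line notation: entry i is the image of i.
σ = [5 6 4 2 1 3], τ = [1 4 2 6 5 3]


σ∘τ: apply τ first, then σ
1 →τ 1 →σ 5
2 →τ 4 →σ 2
3 →τ 2 →σ 6
4 →τ 6 →σ 3
5 →τ 5 →σ 1
6 →τ 3 →σ 4

σ∘τ = [5 2 6 3 1 4]


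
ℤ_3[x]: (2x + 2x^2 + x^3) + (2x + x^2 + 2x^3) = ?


Add coefficients mod 3:
x^0: 0 + 0 = 0 (mod 3)
x^1: 2 + 2 = 1 (mod 3)
x^2: 2 + 1 = 0 (mod 3)
x^3: 1 + 2 = 0 (mod 3)
Result: x

f + g = x


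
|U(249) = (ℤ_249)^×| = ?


U(n) is the group of units mod n; |U(n)| = φ(n)
|U(249)| = φ(249) = 164

|U(249) = (ℤ_249)^×| = 164


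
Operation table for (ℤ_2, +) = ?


Elements: {0, 1}
Operation: addition mod 2
Entry (a, b) = (a + b) mod 2

Cayley table:
  | 0 | 1
0 | 0 | 1
1 | 1 | 0


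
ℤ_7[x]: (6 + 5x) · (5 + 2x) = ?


Expand and collect like terms; reduce coefficients mod 7:
x^0: 6·5 = 30 ≡ 2 (mod 7)
x^1: 6·2 + 5·5 = 37 ≡ 2 (mod 7)
x^2: 5·2 = 10 ≡ 3 (mod 7)
Result: 2 + 2x + 3x^2

f · g = 2 + 2x + 3x^2


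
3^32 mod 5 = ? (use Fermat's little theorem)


Fermat's little theorem: if p is prime and gcd(a,p)=1, then a^(p-1) ≡ 1 (mod p)
p = 5 is prime, gcd(3,5) = 1
Reduce exponent: 32 mod 4 = 0
So 3^32 ≡ 3^0 (mod 5)
3^0 = 1

3^32 ≡ 1 (mod 5)


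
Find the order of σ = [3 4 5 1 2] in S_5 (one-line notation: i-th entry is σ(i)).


Cycle decomposition: (1 3 5 2 4)
Cycle lengths: 5
Order = lcm(5) = 5

ord(σ) = 5


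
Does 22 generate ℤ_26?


g generates ℤ_n iff gcd(g, n) = 1
gcd(22, 26) = 2
Since gcd = 2 ≠ 1, ⟨22⟩ has order 13 < 26, so 22 is not a generator.

No, 22 does not generate ℤ_26


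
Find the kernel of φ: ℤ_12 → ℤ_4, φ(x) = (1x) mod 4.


Kernel = preimage of identity
ker(φ) = {x ∈ ℤ_12 : 1x ≡ 0 (mod 4)}. Since 4 | 12, φ is well-defined. The kernel is the cyclic subgroup ⟨4⟩ of ℤ_12 (order 3), i.e. {0, 4, 8}

ker(φ) = {0, 4, 8}


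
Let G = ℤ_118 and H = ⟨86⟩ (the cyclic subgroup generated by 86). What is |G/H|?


|⟨86⟩| = n / gcd(86, 118) = 118 / 2 = 59
H is normal (ℤ_118 is abelian).
|G/H| = |G| / |H| = 118 / 59 = 2

|G/H| = 2


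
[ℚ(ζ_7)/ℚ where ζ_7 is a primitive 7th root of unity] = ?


[ℚ(ζ_n):ℚ] = deg Φ_n(x) = φ(n). Here φ(7) = 6

[ℚ(ζ_7)/ℚ where ζ_7 is a primitive 7th root of unity] = 6


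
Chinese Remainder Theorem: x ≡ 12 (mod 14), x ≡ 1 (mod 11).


m₁ = 14, m₂ = 11, gcd = 1, so CRT applies. M = m₁·m₂ = 154
Let M₁ = M/m₁ = 11, M₂ = M/m₂ = 14
Find y₁ ≡ M₁⁻¹ (mod m₁): 11⁻¹ ≡ 9 (mod 14)
Find y₂ ≡ M₂⁻¹ (mod m₂): 14⁻¹ ≡ 4 (mod 11)
x = a₁·M₁·y₁ + a₂·M₂·y₂ = 12·11·9 + 1·14·4 = 1244
Reduce mod 154: x ≡ 12
Check: 12 mod 14 = 12 ✓, 12 mod 11 = 1 ✓

x ≡ 12 (mod 154)


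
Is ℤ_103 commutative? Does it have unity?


ℤ_103 is a commutative ring with unity 1; 103 is prime, so ℤ_103 is a field (hence an integral domain)
Commutative: Yes
Integral domain: Yes
Has unity: Yes

ℤ_103: Commutative=Yes, Unity=Yes


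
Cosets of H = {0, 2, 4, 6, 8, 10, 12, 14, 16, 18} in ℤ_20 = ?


H = {0, 2, 4, 6, 8, 10, 12, 14, 16, 18}, |H| = 10
Number of cosets = |G|/|H| = 20/10 = 2
0 + H = {0, 2, 4, 6, 8, 10, 12, 14, 16, 18}
1 + H = {1, 3, 5, 7, 9, 11, 13, 15, 17, 19}

Cosets: 0+H={0,2,4,6,8,10,12,14,16,18}; 1+H={1,3,5,7,9,11,13,15,17,19}


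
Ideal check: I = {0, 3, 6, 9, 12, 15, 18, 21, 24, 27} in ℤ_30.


Check ideal conditions for I = {0, 3, 6, 9, 12, 15, 18, 21, 24, 27} in ℤ_30:
(1) I is an additive subgroup? Yes
(2) For r ∈ ℤ_30 and a ∈ I: r·a ∈ I? Yes

Yes, I is an ideal of ℤ_30


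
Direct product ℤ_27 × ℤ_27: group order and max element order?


|ℤ_27 × ℤ_27| = 27 × 27 = 729
Max element order = lcm(27,27) = 27
Cyclic? No (gcd=27)

|ℤ_27×ℤ_27| = 729, max element order = 27


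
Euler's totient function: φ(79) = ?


Factor n: 79 = 79
φ(n) = n · ∏(1 - 1/p) over distinct primes p | n
φ(79) = 79 · (1 - 1/79) = 78

φ(79) = 78


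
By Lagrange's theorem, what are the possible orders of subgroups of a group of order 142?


Lagrange's theorem: |H| divides |G|
|G| = 142
Divisors of 142: 1, 2, 71, 142

Possible subgroup orders: {1, 2, 71, 142}


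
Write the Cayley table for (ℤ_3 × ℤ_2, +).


Elements: {(0,0), (0,1), (1,0), (1,1), (2,0), (2,1)}
Operation: componentwise addition mod (3, 2)
Entry (a, b) = ((a₁+b₁) mod 3, (a₂+b₂) mod 2)

Cayley table:
      | (0,0) | (0,1) | (1,0) | (1,1) | (2,0) | (2,1)
(0,0) | (0,0) | (0,1) | (1,0) | (1,1) | (2,0) | (2,1)
(0,1) | (0,1) | (0,0) | (1,1) | (1,0) | (2,1) | (2,0)
(1,0) | (1,0) | (1,1) | (2,0) | (2,1) | (0,0) | (0,1)
(1,1) | (1,1) | (1,0) | (2,1) | (2,0) | (0,1) | (0,0)
(2,0) | (2,0) | (2,1) | (0,0) | (0,1) | (1,0) | (1,1)
(2,1) | (2,1) | (2,0) | (0,1) | (0,0) | (1,1) | (1,0)


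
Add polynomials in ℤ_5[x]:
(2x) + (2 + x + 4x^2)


Add coefficients mod 5:
x^0: 0 + 2 = 2 (mod 5)
x^1: 2 + 1 = 3 (mod 5)
x^2: 0 + 4 = 4 (mod 5)
Result: 2 + 3x + 4x^2

f + g = 2 + 3x + 4x^2


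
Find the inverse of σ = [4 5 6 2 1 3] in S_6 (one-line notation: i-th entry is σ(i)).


To find σ⁻¹, swap domain and range:
σ(1) = 4 → σ⁻¹(4) = 1
σ(2) = 5 → σ⁻¹(5) = 2
σ(3) = 6 → σ⁻¹(6) = 3
σ(4) = 2 → σ⁻¹(2) = 4
σ(5) = 1 → σ⁻¹(1) = 5
σ(6) = 3 → σ⁻¹(3) = 6

σ⁻¹ = [5 4 6 1 2 3]


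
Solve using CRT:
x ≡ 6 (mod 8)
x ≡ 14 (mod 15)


m₁ = 8, m₂ = 15, gcd = 1, so CRT applies. M = m₁·m₂ = 120
Let M₁ = M/m₁ = 15, M₂ = M/m₂ = 8
Find y₁ ≡ M₁⁻¹ (mod m₁): 15⁻¹ ≡ 7 (mod 8)
Find y₂ ≡ M₂⁻¹ (mod m₂): 8⁻¹ ≡ 2 (mod 15)
x = a₁·M₁·y₁ + a₂·M₂·y₂ = 6·15·7 + 14·8·2 = 854
Reduce mod 120: x ≡ 14
Check: 14 mod 8 = 6 ✓, 14 mod 15 = 14 ✓

x ≡ 14 (mod 120)


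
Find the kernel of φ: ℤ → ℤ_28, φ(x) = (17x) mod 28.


Kernel = preimage of identity
ker(φ) = {x ∈ ℤ : 17x ≡ 0 (mod 28)}. gcd(17,28) = 1, so 17x ≡ 0 (mod 28) ⟺ x ≡ 0 (mod 28/1 = 28). Hence ker(φ) = 28ℤ

ker(φ) = 28ℤ


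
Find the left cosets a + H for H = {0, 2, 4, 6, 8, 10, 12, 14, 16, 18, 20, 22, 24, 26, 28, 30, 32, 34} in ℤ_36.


H = {0, 2, 4, 6, 8, 10, 12, 14, 16, 18, 20, 22, 24, 26, 28, 30, 32, 34}, |H| = 18
Number of cosets = |G|/|H| = 36/18 = 2
0 + H = {0, 2, 4, 6, 8, 10, 12, 14, 16, 18, 20, 22, 24, 26, 28, 30, 32, 34}
1 + H = {1, 3, 5, 7, 9, 11, 13, 15, 17, 19, 21, 23, 25, 27, 29, 31, 33, 35}

Cosets: 0+H={0,2,4,6,8,10,12,14,16,18,20,22,24,26,28,30,32,34}; 1+H={1,3,5,7,9,11,13,15,17,19,21,23,25,27,29,31,33,35}


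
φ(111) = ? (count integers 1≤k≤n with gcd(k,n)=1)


Factor n: 111 = 3 × 37
φ(n) = n · ∏(1 - 1/p) over distinct primes p | n
φ(111) = 111 · (1 - 1/3) · (1 - 1/37) = 72

φ(111) = 72


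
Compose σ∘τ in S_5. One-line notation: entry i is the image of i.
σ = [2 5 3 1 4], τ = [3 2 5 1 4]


σ∘τ: apply τ first, then σ
1 →τ 3 →σ 3
2 →τ 2 →σ 5
3 →τ 5 →σ 4
4 →τ 1 →σ 2
5 →τ 4 →σ 1

σ∘τ = [3 5 4 2 1]


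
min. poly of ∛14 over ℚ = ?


∛14 satisfies x³ - 14 = 0, irreducible over ℚ (no rational root; 14 is not a perfect cube)

Minimal polynomial: x³ - 14


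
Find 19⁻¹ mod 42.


Use the extended Euclidean algorithm to write 1 = 19·s + 42·t; then s mod 42 is the inverse.
Euclidean algorithm:
  19 = 0·42 + 19
  42 = 2·19 + 4
  19 = 4·4 + 3
  4 = 1·3 + 1
  3 = 3·1 + 0
gcd(19,42) = 1
Back-substitution gives: 19·(-11) + 42·(5) = 1
So 19⁻¹ ≡ -11 ≡ 31 (mod 42)
Check: 19 × 31 = 589 ≡ 1 (mod 42) ✓

19⁻¹ ≡ 31 (mod 42)


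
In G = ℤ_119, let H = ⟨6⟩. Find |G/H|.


|⟨6⟩| = n / gcd(6, 119) = 119 / 1 = 119
H is normal (ℤ_119 is abelian).
|G/H| = |G| / |H| = 119 / 119 = 1

|G/H| = 1


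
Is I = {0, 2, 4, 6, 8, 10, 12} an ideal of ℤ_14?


Check ideal conditions for I = {0, 2, 4, 6, 8, 10, 12} in ℤ_14:
(1) I is an additive subgroup? Yes
(2) For r ∈ ℤ_14 and a ∈ I: r·a ∈ I? Yes

Yes, I is an ideal of ℤ_14


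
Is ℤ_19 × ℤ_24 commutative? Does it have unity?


Direct product ring; commutative with unity (1,1); but (1,0)·(0,1) = (0,0) gives zero divisors, so not an integral domain
Commutative: Yes
Integral domain: No
Has unity: Yes

ℤ_19 × ℤ_24: Commutative=Yes, Unity=Yes


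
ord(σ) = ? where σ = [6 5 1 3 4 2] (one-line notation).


Cycle decomposition: (1 6 2 5 4 3)
Cycle lengths: 6
Order = lcm(6) = 6

ord(σ) = 6


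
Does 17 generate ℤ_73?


g generates ℤ_n iff gcd(g, n) = 1
gcd(17, 73) = 1
Since gcd = 1, 17 is a generator.

Yes, 17 generates ℤ_73


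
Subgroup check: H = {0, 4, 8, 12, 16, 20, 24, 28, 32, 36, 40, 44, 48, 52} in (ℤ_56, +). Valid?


Subgroup test for H = {0, 4, 8, 12, 16, 20, 24, 28, 32, 36, 40, 44, 48, 52} in (ℤ_56, +):
(1) 0 ∈ H? Yes
(2) Closure: for all a,b ∈ H, (a+b) mod 56 ∈ H? Yes
(3) Inverses: for all a ∈ H, -a mod 56 ∈ H? Yes

Yes, H is a subgroup of ℤ_56


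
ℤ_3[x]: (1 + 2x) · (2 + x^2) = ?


Expand and collect like terms; reduce coefficients mod 3:
x^0: 1·2 = 2 ≡ 2 (mod 3)
x^1: 1·0 + 2·2 = 4 ≡ 1 (mod 3)
x^2: 1·1 + 2·0 = 1 ≡ 1 (mod 3)
x^3: 2·1 = 2 ≡ 2 (mod 3)
Result: 2 + x + x^2 + 2x^3

f · g = 2 + x + x^2 + 2x^3


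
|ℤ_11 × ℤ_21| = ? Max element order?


|ℤ_11 × ℤ_21| = 11 × 21 = 231
Max element order = lcm(11,21) = 231
Cyclic? Yes (gcd=1)

|ℤ_11×ℤ_21| = 231, max element order = 231


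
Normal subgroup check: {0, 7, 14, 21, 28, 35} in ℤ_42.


H = {0, 7, 14, 21, 28, 35} in ℤ_42
ℤ_42 is abelian; every subgroup of an abelian group is normal

Yes, normal subgroup


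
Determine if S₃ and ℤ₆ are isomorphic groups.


Comparing S₃ and ℤ₆:
S₃ is non-abelian, ℤ₆ is abelian

No, S₃ ≇ ℤ₆


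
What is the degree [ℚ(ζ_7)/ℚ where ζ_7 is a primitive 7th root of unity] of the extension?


[ℚ(ζ_n):ℚ] = deg Φ_n(x) = φ(n). Here φ(7) = 6

[ℚ(ζ_7)/ℚ where ζ_7 is a primitive 7th root of unity] = 6


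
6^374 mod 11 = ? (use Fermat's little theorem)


Fermat's little theorem: if p is prime and gcd(a,p)=1, then a^(p-1) ≡ 1 (mod p)
p = 11 is prime, gcd(6,11) = 1
Reduce exponent: 374 mod 10 = 4
So 6^374 ≡ 6^4 (mod 11)
6^4 mod 11 = 9

6^374 ≡ 9 (mod 11)


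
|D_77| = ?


|D_n| = 2n (n rotations and n reflections)
|D_77| = 2×77 = 154

|D_77| = 154


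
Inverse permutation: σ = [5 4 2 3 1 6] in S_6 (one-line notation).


To find σ⁻¹, swap domain and range:
σ(1) = 5 → σ⁻¹(5) = 1
σ(2) = 4 → σ⁻¹(4) = 2
σ(3) = 2 → σ⁻¹(2) = 3
σ(4) = 3 → σ⁻¹(3) = 4
σ(5) = 1 → σ⁻¹(1) = 5
σ(6) = 6 → σ⁻¹(6) = 6

σ⁻¹ = [5 3 4 2 1 6]


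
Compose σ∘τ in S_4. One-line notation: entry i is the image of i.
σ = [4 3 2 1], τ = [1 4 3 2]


σ∘τ: apply τ first, then σ
1 →τ 1 →σ 4
2 →τ 4 →σ 1
3 →τ 3 →σ 2
4 →τ 2 →σ 3

σ∘τ = [4 1 2 3]


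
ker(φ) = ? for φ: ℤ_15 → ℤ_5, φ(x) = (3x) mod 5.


Kernel = preimage of identity
ker(φ) = {x ∈ ℤ_15 : 3x ≡ 0 (mod 5)}. Since 5 | 15, φ is well-defined. The kernel is the cyclic subgroup ⟨5⟩ of ℤ_15 (order 3), i.e. {0, 5, 10}

ker(φ) = {0, 5, 10}


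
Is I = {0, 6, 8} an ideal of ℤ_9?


Check ideal conditions for I = {0, 6, 8} in ℤ_9:
(1) I is an additive subgroup? No
(2) For r ∈ ℤ_9 and a ∈ I: r·a ∈ I? No  [counterexample: r=2, a=6, r·a mod 9 = 3 ∉ I]

No, I is not an ideal of ℤ_9


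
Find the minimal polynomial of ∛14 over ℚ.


∛14 satisfies x³ - 14 = 0, irreducible over ℚ (no rational root; 14 is not a perfect cube)

Minimal polynomial: x³ - 14


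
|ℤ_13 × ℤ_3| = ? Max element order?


|ℤ_13 × ℤ_3| = 13 × 3 = 39
Max element order = lcm(13,3) = 39
Cyclic? Yes (gcd=1)

|ℤ_13×ℤ_3| = 39, max element order = 39


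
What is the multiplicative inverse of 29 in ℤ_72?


Use the extended Euclidean algorithm to write 1 = 29·s + 72·t; then s mod 72 is the inverse.
Euclidean algorithm:
  29 = 0·72 + 29
  72 = 2·29 + 14
  29 = 2·14 + 1
  14 = 14·1 + 0
gcd(29,72) = 1
Back-substitution gives: 29·(5) + 72·(-2) = 1
So 29⁻¹ ≡ 5 ≡ 5 (mod 72)
Check: 29 × 5 = 145 ≡ 1 (mod 72) ✓

29⁻¹ ≡ 5 (mod 72)


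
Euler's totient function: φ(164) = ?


Factor n: 164 = 2^2 × 41
φ(n) = n · ∏(1 - 1/p) over distinct primes p | n
φ(164) = 164 · (1 - 1/2) · (1 - 1/41) = 80

φ(164) = 80


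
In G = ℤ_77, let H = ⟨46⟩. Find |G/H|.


|⟨46⟩| = n / gcd(46, 77) = 77 / 1 = 77
H is normal (ℤ_77 is abelian).
|G/H| = |G| / |H| = 77 / 77 = 1

|G/H| = 1


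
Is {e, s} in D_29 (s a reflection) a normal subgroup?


H = {e, s} in D_29 (s a reflection)
r·s·r⁻¹ = sr⁻² ≠ s for n ≥ 3, so {e, s} is not closed under conjugation

No, not a normal subgroup


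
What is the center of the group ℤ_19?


Z(G) = {g ∈ G | gx = xg for all x ∈ G}
ℤ_19 is abelian, so Z(G) = G

Z(ℤ_19) = ℤ_19


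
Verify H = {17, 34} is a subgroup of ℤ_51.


Subgroup test for H = {17, 34} in (ℤ_51, +):
(1) 0 ∈ H? No
(2) Closure: for all a,b ∈ H, (a+b) mod 51 ∈ H? No  [counterexample: 17 + 34 = 0 ∉ H]
(3) Inverses: for all a ∈ H, -a mod 51 ∈ H? Yes

No, H is not a subgroup of ℤ_51


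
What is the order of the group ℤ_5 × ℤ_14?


|A × B| = |A| · |B|
|ℤ_5 × ℤ_14| = 5 × 14 = 70

|ℤ_5 × ℤ_14| = 70


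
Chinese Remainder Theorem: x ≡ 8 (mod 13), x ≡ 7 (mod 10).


m₁ = 13, m₂ = 10, gcd = 1, so CRT applies. M = m₁·m₂ = 130
Let M₁ = M/m₁ = 10, M₂ = M/m₂ = 13
Find y₁ ≡ M₁⁻¹ (mod m₁): 10⁻¹ ≡ 4 (mod 13)
Find y₂ ≡ M₂⁻¹ (mod m₂): 13⁻¹ ≡ 7 (mod 10)
x = a₁·M₁·y₁ + a₂·M₂·y₂ = 8·10·4 + 7·13·7 = 957
Reduce mod 130: x ≡ 47
Check: 47 mod 13 = 8 ✓, 47 mod 10 = 7 ✓

x ≡ 47 (mod 130)


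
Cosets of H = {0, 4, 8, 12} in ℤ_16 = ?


H = {0, 4, 8, 12}, |H| = 4
Number of cosets = |G|/|H| = 16/4 = 4
0 + H = {0, 4, 8, 12}
1 + H = {1, 5, 9, 13}
2 + H = {2, 6, 10, 14}
3 + H = {3, 7, 11, 15}

Cosets: 0+H={0,4,8,12}; 1+H={1,5,9,13}; 2+H={2,6,10,14}; 3+H={3,7,11,15}


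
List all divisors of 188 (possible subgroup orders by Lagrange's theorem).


Lagrange's theorem: |H| divides |G|
|G| = 188
Divisors of 188: 1, 2, 4, 47, 94, 188

Possible subgroup orders: {1, 2, 4, 47, 94, 188}


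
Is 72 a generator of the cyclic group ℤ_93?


g generates ℤ_n iff gcd(g, n) = 1
gcd(72, 93) = 3
Since gcd = 3 ≠ 1, ⟨72⟩ has order 31 < 93, so 72 is not a generator.

No, 72 does not generate ℤ_93


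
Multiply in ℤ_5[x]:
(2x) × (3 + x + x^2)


Expand and collect like terms; reduce coefficients mod 5:
x^0: 0·3 = 0 ≡ 0 (mod 5)
x^1: 0·1 + 2·3 = 6 ≡ 1 (mod 5)
x^2: 0·1 + 2·1 = 2 ≡ 2 (mod 5)
x^3: 2·1 = 2 ≡ 2 (mod 5)
Result: x + 2x^2 + 2x^3

f · g = x + 2x^2 + 2x^3


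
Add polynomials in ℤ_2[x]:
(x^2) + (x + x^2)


Add coefficients mod 2:
x^0: 0 + 0 = 0 (mod 2)
x^1: 0 + 1 = 1 (mod 2)
x^2: 1 + 1 = 0 (mod 2)
Result: x

f + g = x


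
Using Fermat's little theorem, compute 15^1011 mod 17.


Fermat's little theorem: if p is prime and gcd(a,p)=1, then a^(p-1) ≡ 1 (mod p)
p = 17 is prime, gcd(15,17) = 1
Reduce exponent: 1011 mod 16 = 3
So 15^1011 ≡ 15^3 (mod 17)
15^3 mod 17 = 9

15^1011 ≡ 9 (mod 17)


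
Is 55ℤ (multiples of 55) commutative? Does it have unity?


55ℤ is a commutative ring under +,× but has no multiplicative identity (1 ∉ 55ℤ); it has no zero divisors, but without unity it is not an integral domain
Commutative: Yes
Integral domain: No
Has unity: No

55ℤ (multiples of 55): Commutative=Yes, Unity=No


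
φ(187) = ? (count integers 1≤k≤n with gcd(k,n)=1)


Factor n: 187 = 11 × 17
φ(n) = n · ∏(1 - 1/p) over distinct primes p | n
φ(187) = 187 · (1 - 1/11) · (1 - 1/17) = 160

φ(187) = 160


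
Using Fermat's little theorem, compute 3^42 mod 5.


Fermat's little theorem: if p is prime and gcd(a,p)=1, then a^(p-1) ≡ 1 (mod p)
p = 5 is prime, gcd(3,5) = 1
Reduce exponent: 42 mod 4 = 2
So 3^42 ≡ 3^2 (mod 5)
3^2 mod 5 = 4

3^42 ≡ 4 (mod 5)


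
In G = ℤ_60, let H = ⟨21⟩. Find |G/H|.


|⟨21⟩| = n / gcd(21, 60) = 60 / 3 = 20
H is normal (ℤ_60 is abelian).
|G/H| = |G| / |H| = 60 / 20 = 3

|G/H| = 3


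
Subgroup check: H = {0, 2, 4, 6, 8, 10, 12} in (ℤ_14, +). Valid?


Subgroup test for H = {0, 2, 4, 6, 8, 10, 12} in (ℤ_14, +):
(1) 0 ∈ H? Yes
(2) Closure: for all a,b ∈ H, (a+b) mod 14 ∈ H? Yes
(3) Inverses: for all a ∈ H, -a mod 14 ∈ H? Yes

Yes, H is a subgroup of ℤ_14


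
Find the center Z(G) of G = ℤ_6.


Z(G) = {g ∈ G | gx = xg for all x ∈ G}
ℤ_6 is abelian, so Z(G) = G

Z(ℤ_6) = ℤ_6


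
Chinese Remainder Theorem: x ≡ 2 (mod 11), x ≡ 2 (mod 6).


m₁ = 11, m₂ = 6, gcd = 1, so CRT applies. M = m₁·m₂ = 66
Let M₁ = M/m₁ = 6, M₂ = M/m₂ = 11
Find y₁ ≡ M₁⁻¹ (mod m₁): 6⁻¹ ≡ 2 (mod 11)
Find y₂ ≡ M₂⁻¹ (mod m₂): 11⁻¹ ≡ 5 (mod 6)
x = a₁·M₁·y₁ + a₂·M₂·y₂ = 2·6·2 + 2·11·5 = 134
Reduce mod 66: x ≡ 2
Check: 2 mod 11 = 2 ✓, 2 mod 6 = 2 ✓

x ≡ 2 (mod 66)


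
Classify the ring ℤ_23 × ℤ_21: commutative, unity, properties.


Direct product ring; commutative with unity (1,1); but (1,0)·(0,1) = (0,0) gives zero divisors, so not an integral domain
Commutative: Yes
Integral domain: No
Has unity: Yes

ℤ_23 × ℤ_21: Commutative=Yes, Unity=Yes


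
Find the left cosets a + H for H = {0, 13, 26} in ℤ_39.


H = {0, 13, 26}, |H| = 3
Number of cosets = |G|/|H| = 39/3 = 13
0 + H = {0, 13, 26}
1 + H = {1, 14, 27}
2 + H = {2, 15, 28}
3 + H = {3, 16, 29}
4 + H = {4, 17, 30}
5 + H = {5, 18, 31}
6 + H = {6, 19, 32}
7 + H = {7, 20, 33}
8 + H = {8, 21, 34}
9 + H = {9, 22, 35}
10 + H = {10, 23, 36}
11 + H = {11, 24, 37}
12 + H = {12, 25, 38}

Cosets: 0+H={0,13,26}; 1+H={1,14,27}; 2+H={2,15,28}; 3+H={3,16,29}; 4+H={4,17,30}; 5+H={5,18,31}; 6+H={6,19,32}; 7+H={7,20,33}; 8+H={8,21,34}; 9+H={9,22,35}; 10+H={10,23,36}; 11+H={11,24,37}; 12+H={12,25,38}


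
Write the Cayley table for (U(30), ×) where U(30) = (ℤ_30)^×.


Elements: {1, 7, 11, 13, 17, 19, 23, 29}
Operation: multiplication mod 30
Entry (a, b) = (a × b) mod 30

Cayley table:
   |  1 |  7 | 11 | 13 | 17 | 19 | 23 | 29
 1 |  1 |  7 | 11 | 13 | 17 | 19 | 23 | 29
 7 |  7 | 19 | 17 |  1 | 29 | 13 | 11 | 23
11 | 11 | 17 |  1 | 23 |  7 | 29 | 13 | 19
13 | 13 |  1 | 23 | 19 | 11 |  7 | 29 | 17
17 | 17 | 29 |  7 | 11 | 19 | 23 |  1 | 13
19 | 19 | 13 | 29 |  7 | 23 |  1 | 17 | 11
23 | 23 | 11 | 13 | 29 |  1 | 17 | 19 |  7
29 | 29 | 23 | 19 | 17 | 13 | 11 |  7 |  1


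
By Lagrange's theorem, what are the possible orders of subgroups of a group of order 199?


Lagrange's theorem: |H| divides |G|
|G| = 199
Divisors of 199: 1, 199

Possible subgroup orders: {1, 199}


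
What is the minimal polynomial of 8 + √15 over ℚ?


Let α = 8 + √15. Then α - 8 = √15, so (α - 8)² = 15, giving α² - 16α + 49 = 0. Degree 2 and α ∉ ℚ, so this is the minimal polynomial.

Minimal polynomial: x² - 16x + 49


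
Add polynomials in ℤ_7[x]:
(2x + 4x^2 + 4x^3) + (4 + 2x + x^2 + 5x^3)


Add coefficients mod 7:
x^0: 0 + 4 = 4 (mod 7)
x^1: 2 + 2 = 4 (mod 7)
x^2: 4 + 1 = 5 (mod 7)
x^3: 4 + 5 = 2 (mod 7)
Result: 4 + 4x + 5x^2 + 2x^3

f + g = 4 + 4x + 5x^2 + 2x^3


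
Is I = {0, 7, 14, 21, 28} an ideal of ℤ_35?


Check ideal conditions for I = {0, 7, 14, 21, 28} in ℤ_35:
(1) I is an additive subgroup? Yes
(2) For r ∈ ℤ_35 and a ∈ I: r·a ∈ I? Yes

Yes, I is an ideal of ℤ_35


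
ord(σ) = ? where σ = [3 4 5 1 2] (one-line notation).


Cycle decomposition: (1 3 5 2 4)
Cycle lengths: 5
Order = lcm(5) = 5

ord(σ) = 5


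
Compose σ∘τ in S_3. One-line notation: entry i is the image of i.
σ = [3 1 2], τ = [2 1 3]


σ∘τ: apply τ first, then σ
1 →τ 2 →σ 1
2 →τ 1 →σ 3
3 →τ 3 →σ 2

σ∘τ = [1 3 2]


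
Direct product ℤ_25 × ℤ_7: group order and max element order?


|ℤ_25 × ℤ_7| = 25 × 7 = 175
Max element order = lcm(25,7) = 175
Cyclic? Yes (gcd=1)

|ℤ_25×ℤ_7| = 175, max element order = 175


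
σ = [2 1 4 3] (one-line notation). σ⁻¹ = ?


To find σ⁻¹, swap domain and range:
σ(1) = 2 → σ⁻¹(2) = 1
σ(2) = 1 → σ⁻¹(1) = 2
σ(3) = 4 → σ⁻¹(4) = 3
σ(4) = 3 → σ⁻¹(3) = 4

σ⁻¹ = [2 1 4 3]


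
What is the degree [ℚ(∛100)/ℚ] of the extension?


∛100 has minimal polynomial x³ - 100 (irreducible over ℚ since 100 is not a perfect cube)

[ℚ(∛100)/ℚ] = 3


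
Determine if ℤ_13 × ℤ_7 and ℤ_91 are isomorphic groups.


Comparing ℤ_13 × ℤ_7 and ℤ_91:
gcd(13,7) = 1, so ℤ_13 × ℤ_7 ≅ ℤ_91 (CRT)

Yes, ℤ_13 × ℤ_7 ≅ ℤ_91


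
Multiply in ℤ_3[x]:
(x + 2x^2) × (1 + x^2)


Expand and collect like terms; reduce coefficients mod 3:
x^0: 0·1 = 0 ≡ 0 (mod 3)
x^1: 0·0 + 1·1 = 1 ≡ 1 (mod 3)
x^2: 0·1 + 1·0 + 2·1 = 2 ≡ 2 (mod 3)
x^3: 1·1 + 2·0 = 1 ≡ 1 (mod 3)
x^4: 2·1 = 2 ≡ 2 (mod 3)
Result: x + 2x^2 + x^3 + 2x^4

f · g = x + 2x^2 + x^3 + 2x^4


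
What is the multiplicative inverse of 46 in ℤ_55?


Use the extended Euclidean algorithm to write 1 = 46·s + 55·t; then s mod 55 is the inverse.
Euclidean algorithm:
  46 = 0·55 + 46
  55 = 1·46 + 9
  46 = 5·9 + 1
  9 = 9·1 + 0
gcd(46,55) = 1
Back-substitution gives: 46·(6) + 55·(-5) = 1
So 46⁻¹ ≡ 6 ≡ 6 (mod 55)
Check: 46 × 6 = 276 ≡ 1 (mod 55) ✓

46⁻¹ ≡ 6 (mod 55)


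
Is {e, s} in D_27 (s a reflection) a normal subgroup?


H = {e, s} in D_27 (s a reflection)
r·s·r⁻¹ = sr⁻² ≠ s for n ≥ 3, so {e, s} is not closed under conjugation

No, not a normal subgroup


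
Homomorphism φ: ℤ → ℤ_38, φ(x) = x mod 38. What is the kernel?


Kernel = preimage of identity
ker(φ) = {x ∈ ℤ : x ≡ 0 (mod 38)} = 38ℤ = {0, ±38, ±76, ...}

ker(φ) = 38ℤ


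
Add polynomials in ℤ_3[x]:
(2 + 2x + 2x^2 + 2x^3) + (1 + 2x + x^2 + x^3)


Add coefficients mod 3:
x^0: 2 + 1 = 0 (mod 3)
x^1: 2 + 2 = 1 (mod 3)
x^2: 2 + 1 = 0 (mod 3)
x^3: 2 + 1 = 0 (mod 3)
Result: x

f + g = x


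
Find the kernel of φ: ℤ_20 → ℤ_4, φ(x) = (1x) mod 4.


Kernel = preimage of identity
ker(φ) = {x ∈ ℤ_20 : 1x ≡ 0 (mod 4)}. Since 4 | 20, φ is well-defined. The kernel is the cyclic subgroup ⟨4⟩ of ℤ_20 (order 5), i.e. {0, 4, 8, 12, 16}

ker(φ) = {0, 4, 8, 12, 16}


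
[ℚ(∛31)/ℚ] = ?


∛31 has minimal polynomial x³ - 31 (irreducible over ℚ since 31 is not a perfect cube)

[ℚ(∛31)/ℚ] = 3


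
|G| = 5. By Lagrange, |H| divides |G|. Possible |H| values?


Lagrange's theorem: |H| divides |G|
|G| = 5
Divisors of 5: 1, 5

Possible subgroup orders: {1, 5}


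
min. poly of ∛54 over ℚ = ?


∛54 satisfies x³ - 54 = 0, irreducible over ℚ (no rational root; 54 is not a perfect cube)

Minimal polynomial: x³ - 54


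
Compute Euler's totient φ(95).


Factor n: 95 = 5 × 19
φ(n) = n · ∏(1 - 1/p) over distinct primes p | n
φ(95) = 95 · (1 - 1/5) · (1 - 1/19) = 72

φ(95) = 72


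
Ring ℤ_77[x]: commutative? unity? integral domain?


ℤ_77 has zero divisors (7·11 ≡ 0), and these lift to constant zero divisors in ℤ_77[x]; so not an integral domain
Commutative: Yes
Integral domain: No
Has unity: Yes

ℤ_77[x]: Commutative=Yes, Unity=Yes


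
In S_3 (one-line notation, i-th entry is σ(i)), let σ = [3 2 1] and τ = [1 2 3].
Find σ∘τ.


σ∘τ: apply τ first, then σ
1 →τ 1 →σ 3
2 →τ 2 →σ 2
3 →τ 3 →σ 1

σ∘τ = [3 2 1]


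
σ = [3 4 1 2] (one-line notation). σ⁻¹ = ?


To find σ⁻¹, swap domain and range:
σ(1) = 3 → σ⁻¹(3) = 1
σ(2) = 4 → σ⁻¹(4) = 2
σ(3) = 1 → σ⁻¹(1) = 3
σ(4) = 2 → σ⁻¹(2) = 4

σ⁻¹ = [3 4 1 2]


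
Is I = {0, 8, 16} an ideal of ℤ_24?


Check ideal conditions for I = {0, 8, 16} in ℤ_24:
(1) I is an additive subgroup? Yes
(2) For r ∈ ℤ_24 and a ∈ I: r·a ∈ I? Yes

Yes, I is an ideal of ℤ_24


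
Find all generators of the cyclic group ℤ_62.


g generates ℤ_n iff gcd(g,n) = 1
Prime factors of 62: 2, 31
Generators are g ∈ {1,...,61} not divisible by any of these primes.
Generators: {1, 3, 5, 7, 9, 11, 13, 15, 17, 19, 21, 23, 25, 27, 29, 33, 35, 37, 39, 41, 43, 45, 47, 49, 51, 53, 55, 57, 59, 61}
Number of generators = φ(62) = 30

Generators of ℤ_62 = {1, 3, 5, 7, 9, 11, 13, 15, 17, 19, 21, 23, 25, 27, 29, 33, 35, 37, 39, 41, 43, 45, 47, 49, 51, 53, 55, 57, 59, 61}
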